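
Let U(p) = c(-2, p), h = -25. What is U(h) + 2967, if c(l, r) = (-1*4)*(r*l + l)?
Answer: 2775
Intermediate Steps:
c(l, r) = -4*l - 4*l*r (c(l, r) = -4*(l*r + l) = -4*(l + l*r) = -4*l - 4*l*r)
U(p) = 8 + 8*p (U(p) = -4*(-2)*(1 + p) = 8 + 8*p)
U(h) + 2967 = (8 + 8*(-25)) + 2967 = (8 - 200) + 2967 = -192 + 2967 = 2775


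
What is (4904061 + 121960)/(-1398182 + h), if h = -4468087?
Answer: -5026021/5866269 ≈ -0.85677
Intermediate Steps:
(4904061 + 121960)/(-1398182 + h) = (4904061 + 121960)/(-1398182 - 4468087) = 5026021/(-5866269) = 5026021*(-1/5866269) = -5026021/5866269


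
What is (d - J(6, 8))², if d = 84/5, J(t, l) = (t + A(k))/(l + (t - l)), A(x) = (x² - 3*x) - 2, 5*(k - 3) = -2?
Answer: 1495729/5625 ≈ 265.91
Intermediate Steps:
k = 13/5 (k = 3 + (⅕)*(-2) = 3 - ⅖ = 13/5 ≈ 2.6000)
A(x) = -2 + x² - 3*x
J(t, l) = (-76/25 + t)/t (J(t, l) = (t + (-2 + (13/5)² - 3*13/5))/(l + (t - l)) = (t + (-2 + 169/25 - 39/5))/t = (t - 76/25)/t = (-76/25 + t)/t)
d = 84/5 (d = 84*(⅕) = 84/5 ≈ 16.800)
(d - J(6, 8))² = (84/5 - (-76/25 + 6)/6)² = (84/5 - 74/(6*25))² = (84/5 - 1*37/75)² = (84/5 - 37/75)² = (1223/75)² = 1495729/5625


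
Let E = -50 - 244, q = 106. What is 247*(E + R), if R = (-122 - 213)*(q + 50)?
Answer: -12980838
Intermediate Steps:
E = -294
R = -52260 (R = (-122 - 213)*(106 + 50) = -335*156 = -52260)
247*(E + R) = 247*(-294 - 52260) = 247*(-52554) = -12980838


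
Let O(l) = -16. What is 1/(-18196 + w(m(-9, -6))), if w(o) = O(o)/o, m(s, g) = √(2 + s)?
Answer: -31843/579415292 - I*√7/144853823 ≈ -5.4957e-5 - 1.8265e-8*I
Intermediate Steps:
w(o) = -16/o
1/(-18196 + w(m(-9, -6))) = 1/(-18196 - 16/√(2 - 9)) = 1/(-18196 - 16*(-I*√7/7)) = 1/(-18196 - (-16)*I*√7/7) = 1/(-18196 + 16*I*√7/7)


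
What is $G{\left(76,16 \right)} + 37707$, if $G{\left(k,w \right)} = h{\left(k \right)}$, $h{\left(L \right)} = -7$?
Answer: $37700$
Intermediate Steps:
$G{\left(k,w \right)} = -7$
$G{\left(76,16 \right)} + 37707 = -7 + 37707 = 37700$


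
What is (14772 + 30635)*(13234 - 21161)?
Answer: -359941289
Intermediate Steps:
(14772 + 30635)*(13234 - 21161) = 45407*(-7927) = -359941289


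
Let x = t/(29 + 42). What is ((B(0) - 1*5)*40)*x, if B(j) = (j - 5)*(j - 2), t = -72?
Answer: -14400/71 ≈ -202.82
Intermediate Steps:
B(j) = (-5 + j)*(-2 + j)
x = -72/71 (x = -72/(29 + 42) = -72/71 ≈ -1.0141)
((B(0) - 1*5)*40)*x = (((10 + 0**2 - 7*0) - 1*5)*40)*(-72/71) = (((10 + 0 + 0) - 5)*40)*(-72/71) = ((10 - 5)*40)*(-72/71) = (5*40)*(-72/71) = 200*(-72/71) = -14400/71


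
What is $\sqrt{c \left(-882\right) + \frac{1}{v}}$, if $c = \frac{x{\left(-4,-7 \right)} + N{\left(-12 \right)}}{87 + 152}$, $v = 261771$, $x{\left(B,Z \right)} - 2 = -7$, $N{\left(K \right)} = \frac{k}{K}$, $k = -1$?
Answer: $\frac{17 \sqrt{982975188420762}}{125126538} \approx 4.2596$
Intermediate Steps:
$N{\left(K \right)} = - \frac{1}{K}$
$x{\left(B,Z \right)} = -5$ ($x{\left(B,Z \right)} = 2 - 7 = -5$)
$c = - \frac{59}{2868}$ ($c = \frac{-5 - \frac{1}{-12}}{87 + 152} = \frac{-5 - - \frac{1}{12}}{239} = \left(-5 + \frac{1}{12}\right) \frac{1}{239} = \left(- \frac{59}{12}\right) \frac{1}{239} = - \frac{59}{2868} \approx -0.020572$)
$\sqrt{c \left(-882\right) + \frac{1}{v}} = \sqrt{\left(- \frac{59}{2868}\right) \left(-882\right) + \frac{1}{261771}} = \sqrt{\frac{8673}{478} + \frac{1}{261771}} = \sqrt{\frac{2270340361}{125126538}} = \frac{17 \sqrt{982975188420762}}{125126538}$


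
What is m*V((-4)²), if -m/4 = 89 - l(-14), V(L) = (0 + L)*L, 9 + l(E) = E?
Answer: -114688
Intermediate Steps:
l(E) = -9 + E
V(L) = L² (V(L) = L*L = L²)
m = -448 (m = -4*(89 - (-9 - 14)) = -4*(89 - 1*(-23)) = -4*(89 + 23) = -4*112 = -448)
m*V((-4)²) = -448*((-4)²)² = -448*16² = -448*256 = -114688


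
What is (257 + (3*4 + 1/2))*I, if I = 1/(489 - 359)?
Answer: 539/260 ≈ 2.0731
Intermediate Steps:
I = 1/130 ≈ 0.0076923
(257 + (3*4 + 1/2))*I = (257 + (3*4 + 1/2))*(1/130) = (257 + (12 + ½))*(1/130) = (257 + 25/2)*(1/130) = (539/2)*(1/130) = 539/260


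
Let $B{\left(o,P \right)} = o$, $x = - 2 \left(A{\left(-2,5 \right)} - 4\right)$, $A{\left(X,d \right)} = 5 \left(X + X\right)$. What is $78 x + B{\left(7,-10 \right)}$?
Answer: $3751$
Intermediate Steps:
$A{\left(X,d \right)} = 10 X$ ($A{\left(X,d \right)} = 5 \cdot 2 X = 10 X$)
$x = 48$ ($x = - 2 \left(10 \left(-2\right) - 4\right) = - 2 \left(-20 - 4\right) = \left(-2\right) \left(-24\right) = 48$)
$78 x + B{\left(7,-10 \right)} = 78 \cdot 48 + 7 = 3744 + 7 = 3751$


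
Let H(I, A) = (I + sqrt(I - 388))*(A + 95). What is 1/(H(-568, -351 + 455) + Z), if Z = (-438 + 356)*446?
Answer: -37401/5604803843 - 199*I*sqrt(239)/11209607686 ≈ -6.673e-6 - 2.7445e-7*I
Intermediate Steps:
Z = -36572 (Z = -82*446 = -36572)
H(I, A) = (95 + A)*(I + sqrt(-388 + I)) (H(I, A) = (I + sqrt(-388 + I))*(95 + A) = (95 + A)*(I + sqrt(-388 + I)))
1/(H(-568, -351 + 455) + Z) = 1/((95*(-568) + 95*sqrt(-388 - 568) + (-351 + 455)*(-568) + (-351 + 455)*sqrt(-388 - 568)) - 36572) = 1/((-53960 + 95*sqrt(-956) + 104*(-568) + 104*sqrt(-956)) - 36572) = 1/((-53960 + 95*(2*I*sqrt(239)) - 59072 + 104*(2*I*sqrt(239))) - 36572) = 1/((-53960 + 190*I*sqrt(239) - 59072 + 208*I*sqrt(239)) - 36572) = 1/((-113032 + 398*I*sqrt(239)) - 36572) = 1/(-149604 + 398*I*sqrt(239))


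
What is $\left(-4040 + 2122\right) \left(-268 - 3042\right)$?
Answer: $6348580$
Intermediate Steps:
$\left(-4040 + 2122\right) \left(-268 - 3042\right) = \left(-1918\right) \left(-3310\right) = 6348580$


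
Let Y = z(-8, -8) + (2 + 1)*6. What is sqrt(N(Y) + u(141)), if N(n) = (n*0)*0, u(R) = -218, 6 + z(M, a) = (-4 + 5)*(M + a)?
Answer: I*sqrt(218) ≈ 14.765*I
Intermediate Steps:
z(M, a) = -6 + M + a (z(M, a) = -6 + (-4 + 5)*(M + a) = -6 + 1*(M + a) = -6 + (M + a) = -6 + M + a)
Y = -4 (Y = (-6 - 8 - 8) + (2 + 1)*6 = -22 + 3*6 = -22 + 18 = -4)
N(n) = 0 (N(n) = 0*0 = 0)
sqrt(N(Y) + u(141)) = sqrt(0 - 218) = sqrt(-218) = I*sqrt(218)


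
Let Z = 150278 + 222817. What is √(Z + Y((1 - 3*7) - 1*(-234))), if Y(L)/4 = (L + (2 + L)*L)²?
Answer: √8626324471 ≈ 92878.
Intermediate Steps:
Y(L) = 4*(L + L*(2 + L))² (Y(L) = 4*(L + (2 + L)*L)² = 4*(L + L*(2 + L))²)
Z = 373095
√(Z + Y((1 - 3*7) - 1*(-234))) = √(373095 + 4*((1 - 3*7) - 1*(-234))²*(3 + ((1 - 3*7) - 1*(-234)))²) = √(373095 + 4*((1 - 21) + 234)²*(3 + ((1 - 21) + 234))²) = √(373095 + 4*(-20 + 234)²*(3 + (-20 + 234))²) = √(373095 + 4*214²*(3 + 214)²) = √(373095 + 4*45796*217²) = √(373095 + 4*45796*47089) = √(373095 + 8625951376) = √8626324471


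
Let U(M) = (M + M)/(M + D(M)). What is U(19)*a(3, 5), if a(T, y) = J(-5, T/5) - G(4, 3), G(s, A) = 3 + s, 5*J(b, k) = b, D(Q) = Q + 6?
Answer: -76/11 ≈ -6.9091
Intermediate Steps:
D(Q) = 6 + Q
J(b, k) = b/5
a(T, y) = -8 (a(T, y) = (⅕)*(-5) - (3 + 4) = -1 - 1*7 = -1 - 7 = -8)
U(M) = 2*M/(6 + 2*M) (U(M) = (M + M)/(M + (6 + M)) = (2*M)/(6 + 2*M) = 2*M/(6 + 2*M))
U(19)*a(3, 5) = (19/(3 + 19))*(-8) = (19/22)*(-8) = -76/11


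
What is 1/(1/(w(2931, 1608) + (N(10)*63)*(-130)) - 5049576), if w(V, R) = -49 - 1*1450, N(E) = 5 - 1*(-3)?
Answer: -67019/338417533945 ≈ -1.9804e-7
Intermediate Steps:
N(E) = 8 (N(E) = 5 + 3 = 8)
w(V, R) = -1499 (w(V, R) = -49 - 1450 = -1499)
1/(1/(w(2931, 1608) + (N(10)*63)*(-130)) - 5049576) = 1/(1/(-1499 + (8*63)*(-130)) - 5049576) = 1/(1/(-1499 + 504*(-130)) - 5049576) = 1/(1/(-1499 - 65520) - 5049576) = 1/(1/(-67019) - 5049576) = 1/(-1/67019 - 5049576) = 1/(-338417533945/67019) = -67019/338417533945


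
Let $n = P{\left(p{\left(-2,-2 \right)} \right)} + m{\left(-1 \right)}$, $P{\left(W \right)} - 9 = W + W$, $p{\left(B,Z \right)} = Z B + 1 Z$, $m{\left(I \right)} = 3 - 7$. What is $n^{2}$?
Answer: $81$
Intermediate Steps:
$m{\left(I \right)} = -4$ ($m{\left(I \right)} = 3 - 7 = -4$)
$p{\left(B,Z \right)} = Z + B Z$ ($p{\left(B,Z \right)} = B Z + Z = Z + B Z$)
$P{\left(W \right)} = 9 + 2 W$ ($P{\left(W \right)} = 9 + \left(W + W\right) = 9 + 2 W$)
$n = 9$ ($n = \left(9 + 2 \left(- 2 \left(1 - 2\right)\right)\right) - 4 = \left(9 + 2 \left(\left(-2\right) \left(-1\right)\right)\right) - 4 = \left(9 + 2 \cdot 2\right) - 4 = \left(9 + 4\right) - 4 = 13 - 4 = 9$)
$n^{2} = 9^{2} = 81$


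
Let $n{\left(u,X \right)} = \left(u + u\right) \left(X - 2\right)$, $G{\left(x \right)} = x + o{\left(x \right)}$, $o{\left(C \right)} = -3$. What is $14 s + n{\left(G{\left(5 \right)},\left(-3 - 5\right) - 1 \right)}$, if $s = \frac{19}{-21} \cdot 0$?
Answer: $-44$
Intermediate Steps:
$G{\left(x \right)} = -3 + x$ ($G{\left(x \right)} = x - 3 = -3 + x$)
$n{\left(u,X \right)} = 2 u \left(-2 + X\right)$
$s = 0$ ($s = 19 \left(- \frac{1}{21}\right) 0 = \left(- \frac{19}{21}\right) 0 = 0$)
$14 s + n{\left(G{\left(5 \right)},\left(-3 - 5\right) - 1 \right)} = 14 \cdot 0 + 2 \left(-3 + 5\right) \left(-2 - 9\right) = 0 + 2 \cdot 2 \left(-2 - 9\right) = 0 + 2 \cdot 2 \left(-11\right) = 0 - 44 = -44$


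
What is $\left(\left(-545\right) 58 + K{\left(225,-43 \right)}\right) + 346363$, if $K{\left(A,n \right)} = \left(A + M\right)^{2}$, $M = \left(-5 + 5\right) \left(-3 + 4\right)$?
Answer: $365378$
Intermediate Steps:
$M = 0$ ($M = 0 \cdot 1 = 0$)
$K{\left(A,n \right)} = A^{2}$ ($K{\left(A,n \right)} = \left(A + 0\right)^{2} = A^{2}$)
$\left(\left(-545\right) 58 + K{\left(225,-43 \right)}\right) + 346363 = \left(\left(-545\right) 58 + 225^{2}\right) + 346363 = \left(-31610 + 50625\right) + 346363 = 19015 + 346363 = 365378$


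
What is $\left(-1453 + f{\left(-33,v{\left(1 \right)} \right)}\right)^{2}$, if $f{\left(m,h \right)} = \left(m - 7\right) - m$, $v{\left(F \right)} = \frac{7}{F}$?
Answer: $2131600$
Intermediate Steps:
$f{\left(m,h \right)} = -7$ ($f{\left(m,h \right)} = \left(m - 7\right) - m = \left(-7 + m\right) - m = -7$)
$\left(-1453 + f{\left(-33,v{\left(1 \right)} \right)}\right)^{2} = \left(-1453 - 7\right)^{2} = \left(-1460\right)^{2} = 2131600$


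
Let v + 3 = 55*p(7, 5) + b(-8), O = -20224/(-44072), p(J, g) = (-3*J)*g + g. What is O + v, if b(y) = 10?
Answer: -30258409/5509 ≈ -5492.5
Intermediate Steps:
p(J, g) = g - 3*J*g (p(J, g) = -3*J*g + g = g - 3*J*g)
O = 2528/5509 (O = -20224*(-1/44072) = 2528/5509 ≈ 0.45889)
v = -5493 (v = -3 + (55*(5*(1 - 3*7)) + 10) = -3 + (55*(5*(1 - 21)) + 10) = -3 + (55*(5*(-20)) + 10) = -3 + (55*(-100) + 10) = -3 + (-5500 + 10) = -3 - 5490 = -5493)
O + v = 2528/5509 - 5493 = -30258409/5509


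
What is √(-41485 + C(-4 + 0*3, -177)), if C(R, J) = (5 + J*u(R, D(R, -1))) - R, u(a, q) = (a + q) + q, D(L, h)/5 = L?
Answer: 2*I*√8422 ≈ 183.54*I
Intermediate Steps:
D(L, h) = 5*L
u(a, q) = a + 2*q
C(R, J) = 5 - R + 11*J*R (C(R, J) = (5 + J*(R + 2*(5*R))) - R = (5 + J*(R + 10*R)) - R = (5 + J*(11*R)) - R = (5 + 11*J*R) - R = 5 - R + 11*J*R)
√(-41485 + C(-4 + 0*3, -177)) = √(-41485 + (5 - (-4 + 0*3) + 11*(-177)*(-4 + 0*3))) = √(-41485 + (5 - (-4 + 0) + 11*(-177)*(-4 + 0))) = √(-41485 + (5 - 1*(-4) + 11*(-177)*(-4))) = √(-41485 + (5 + 4 + 7788)) = √(-41485 + 7797) = √(-33688) = 2*I*√8422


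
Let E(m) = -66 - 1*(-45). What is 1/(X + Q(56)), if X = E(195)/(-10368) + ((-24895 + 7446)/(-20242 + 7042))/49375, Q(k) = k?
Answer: 46926000000/2627952303203 ≈ 0.017856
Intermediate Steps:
E(m) = -21 (E(m) = -66 + 45 = -21)
X = 96303203/46926000000 (X = -21/(-10368) + ((-24895 + 7446)/(-20242 + 7042))/49375 = -21*(-1/10368) - 17449/(-13200)*(1/49375) = 7/3456 - 17449*(-1/13200)*(1/49375) = 7/3456 + (17449/13200)*(1/49375) = 7/3456 + 17449/651750000 = 96303203/46926000000 ≈ 0.0020522)
1/(X + Q(56)) = 1/(96303203/46926000000 + 56) = 1/(2627952303203/46926000000) = 46926000000/2627952303203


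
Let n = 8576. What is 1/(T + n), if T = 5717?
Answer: 1/14293 ≈ 6.9964e-5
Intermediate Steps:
1/(T + n) = 1/(5717 + 8576) = 1/14293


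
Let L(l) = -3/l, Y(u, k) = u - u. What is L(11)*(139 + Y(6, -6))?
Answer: -417/11 ≈ -37.909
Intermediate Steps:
Y(u, k) = 0
L(11)*(139 + Y(6, -6)) = (-3/11)*(139 + 0) = -3*1/11*139 = -3/11*139 = -417/11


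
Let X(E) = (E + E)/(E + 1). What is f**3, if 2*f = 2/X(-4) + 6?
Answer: 19683/512 ≈ 38.443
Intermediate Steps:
X(E) = 2*E/(1 + E) (X(E) = (2*E)/(1 + E) = 2*E/(1 + E))
f = 27/8 (f = (2/((2*(-4)/(1 - 4))) + 6)/2 = (2/((2*(-4)/(-3))) + 6)/2 = (2/((2*(-4)*(-1/3))) + 6)/2 = (2/(8/3) + 6)/2 = (2*(3/8) + 6)/2 = (3/4 + 6)/2 = (1/2)*(27/4) = 27/8 ≈ 3.3750)
f**3 = (27/8)**3 = 19683/512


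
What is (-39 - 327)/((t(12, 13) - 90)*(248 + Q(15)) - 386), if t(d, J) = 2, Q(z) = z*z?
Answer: 183/21005 ≈ 0.0087122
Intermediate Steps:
Q(z) = z²
(-39 - 327)/((t(12, 13) - 90)*(248 + Q(15)) - 386) = (-39 - 327)/((2 - 90)*(248 + 15²) - 386) = -366/(-88*(248 + 225) - 386) = -366/(-88*473 - 386) = -366/(-41624 - 386) = -366/(-42010) = -366*(-1/42010) = 183/21005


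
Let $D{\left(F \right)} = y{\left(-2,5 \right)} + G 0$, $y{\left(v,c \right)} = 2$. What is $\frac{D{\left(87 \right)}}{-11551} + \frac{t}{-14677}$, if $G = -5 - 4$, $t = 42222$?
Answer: $- \frac{487735676}{169534027} \approx -2.8769$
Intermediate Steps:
$G = -9$ ($G = -5 - 4 = -9$)
$D{\left(F \right)} = 2$ ($D{\left(F \right)} = 2 - 0 = 2 + 0 = 2$)
$\frac{D{\left(87 \right)}}{-11551} + \frac{t}{-14677} = \frac{2}{-11551} + \frac{42222}{-14677} = 2 \left(- \frac{1}{11551}\right) + 42222 \left(- \frac{1}{14677}\right) = - \frac{2}{11551} - \frac{42222}{14677} = - \frac{487735676}{169534027}$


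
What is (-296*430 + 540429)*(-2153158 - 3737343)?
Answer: -2433654597649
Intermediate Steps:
(-296*430 + 540429)*(-2153158 - 3737343) = (-127280 + 540429)*(-5890501) = 413149*(-5890501) = -2433654597649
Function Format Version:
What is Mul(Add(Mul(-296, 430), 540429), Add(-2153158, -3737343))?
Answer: -2433654597649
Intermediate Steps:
Mul(Add(Mul(-296, 430), 540429), Add(-2153158, -3737343)) = Mul(Add(-127280, 540429), -5890501) = Mul(413149, -5890501) = -2433654597649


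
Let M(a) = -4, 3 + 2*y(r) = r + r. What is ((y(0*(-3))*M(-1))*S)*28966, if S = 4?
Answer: 695184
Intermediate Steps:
y(r) = -3/2 + r (y(r) = -3/2 + (r + r)/2 = -3/2 + (2*r)/2 = -3/2 + r)
((y(0*(-3))*M(-1))*S)*28966 = (((-3/2 + 0*(-3))*(-4))*4)*28966 = (((-3/2 + 0)*(-4))*4)*28966 = (-3/2*(-4)*4)*28966 = (6*4)*28966 = 24*28966 = 695184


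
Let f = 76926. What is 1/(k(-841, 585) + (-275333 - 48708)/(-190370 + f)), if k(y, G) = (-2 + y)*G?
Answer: -113444/55945151779 ≈ -2.0278e-6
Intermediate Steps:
k(y, G) = G*(-2 + y)
1/(k(-841, 585) + (-275333 - 48708)/(-190370 + f)) = 1/(585*(-2 - 841) + (-275333 - 48708)/(-190370 + 76926)) = 1/(585*(-843) - 324041/(-113444)) = 1/(-493155 - 324041*(-1/113444)) = 1/(-493155 + 324041/113444) = 1/(-55945151779/113444) = -113444/55945151779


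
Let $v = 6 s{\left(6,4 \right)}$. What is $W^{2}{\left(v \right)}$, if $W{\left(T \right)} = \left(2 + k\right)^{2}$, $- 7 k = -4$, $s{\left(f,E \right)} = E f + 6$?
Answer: $\frac{104976}{2401} \approx 43.722$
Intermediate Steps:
$s{\left(f,E \right)} = 6 + E f$
$v = 180$ ($v = 6 \left(6 + 4 \cdot 6\right) = 6 \left(6 + 24\right) = 6 \cdot 30 = 180$)
$k = \frac{4}{7}$ ($k = \left(- \frac{1}{7}\right) \left(-4\right) = \frac{4}{7} \approx 0.57143$)
$W{\left(T \right)} = \frac{324}{49}$ ($W{\left(T \right)} = \left(2 + \frac{4}{7}\right)^{2} = \left(\frac{18}{7}\right)^{2} = \frac{324}{49}$)
$W^{2}{\left(v \right)} = \left(\frac{324}{49}\right)^{2} = \frac{104976}{2401}$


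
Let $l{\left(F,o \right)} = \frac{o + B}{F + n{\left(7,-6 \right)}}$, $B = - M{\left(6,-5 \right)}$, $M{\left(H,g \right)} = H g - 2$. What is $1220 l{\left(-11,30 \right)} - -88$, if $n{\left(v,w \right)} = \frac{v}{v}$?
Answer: $-7476$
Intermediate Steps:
$n{\left(v,w \right)} = 1$
$M{\left(H,g \right)} = -2 + H g$
$B = 32$ ($B = - (-2 + 6 \left(-5\right)) = - (-2 - 30) = \left(-1\right) \left(-32\right) = 32$)
$l{\left(F,o \right)} = \frac{32 + o}{1 + F}$ ($l{\left(F,o \right)} = \frac{o + 32}{F + 1} = \frac{32 + o}{1 + F}$)
$1220 l{\left(-11,30 \right)} - -88 = 1220 \frac{32 + 30}{1 - 11} - -88 = 1220 \frac{1}{-10} \cdot 62 + 88 = 1220 \left(\left(- \frac{1}{10}\right) 62\right) + 88 = 1220 \left(- \frac{31}{5}\right) + 88 = -7564 + 88 = -7476$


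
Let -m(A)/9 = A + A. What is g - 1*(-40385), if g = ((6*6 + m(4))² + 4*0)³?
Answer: 2176822721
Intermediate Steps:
m(A) = -18*A (m(A) = -9*(A + A) = -18*A)
g = 2176782336 (g = ((6*6 - 18*4)² + 4*0)³ = ((36 - 72)² + 0)³ = ((-36)² + 0)³ = (1296 + 0)³ = 1296³ = 2176782336)
g - 1*(-40385) = 2176782336 - 1*(-40385) = 2176782336 + 40385 = 2176822721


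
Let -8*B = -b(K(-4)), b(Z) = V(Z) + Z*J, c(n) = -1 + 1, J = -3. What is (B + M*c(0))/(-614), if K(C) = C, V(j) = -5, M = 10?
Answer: -7/4912 ≈ -0.0014251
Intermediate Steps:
c(n) = 0
b(Z) = -5 - 3*Z (b(Z) = -5 + Z*(-3) = -5 - 3*Z)
B = 7/8 (B = -(-1)*(-5 - 3*(-4))/8 = -(-1)*(-5 + 12)/8 = -(-1)*7/8 = -1/8*(-7) = 7/8 ≈ 0.87500)
(B + M*c(0))/(-614) = (7/8 + 10*0)/(-614) = (7/8 + 0)*(-1/614) = (7/8)*(-1/614) = -7/4912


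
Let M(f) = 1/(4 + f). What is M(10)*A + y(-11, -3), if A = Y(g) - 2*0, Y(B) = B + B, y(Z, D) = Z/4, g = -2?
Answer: -85/28 ≈ -3.0357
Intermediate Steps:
y(Z, D) = Z/4 (y(Z, D) = Z*(¼) = Z/4)
Y(B) = 2*B
A = -4 (A = 2*(-2) - 2*0 = -4 + 0 = -4)
M(10)*A + y(-11, -3) = -4/(4 + 10) + (¼)*(-11) = -4/14 - 11/4 = (1/14)*(-4) - 11/4 = -2/7 - 11/4 = -85/28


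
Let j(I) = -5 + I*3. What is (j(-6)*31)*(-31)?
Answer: 22103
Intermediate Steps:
j(I) = -5 + 3*I
(j(-6)*31)*(-31) = ((-5 + 3*(-6))*31)*(-31) = ((-5 - 18)*31)*(-31) = -23*31*(-31) = -713*(-31) = 22103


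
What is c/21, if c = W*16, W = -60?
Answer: -320/7 ≈ -45.714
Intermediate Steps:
c = -960 (c = -60*16 = -960)
c/21 = -960/21 = -960*1/21 = -320/7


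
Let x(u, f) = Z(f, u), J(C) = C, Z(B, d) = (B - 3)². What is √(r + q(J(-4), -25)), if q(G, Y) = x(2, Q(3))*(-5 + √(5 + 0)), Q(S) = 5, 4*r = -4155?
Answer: √(-4235 + 16*√5)/2 ≈ 32.401*I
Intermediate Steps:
r = -4155/4 (r = (¼)*(-4155) = -4155/4 ≈ -1038.8)
Z(B, d) = (-3 + B)²
x(u, f) = (-3 + f)²
q(G, Y) = -20 + 4*√5 (q(G, Y) = (-3 + 5)²*(-5 + √(5 + 0)) = 2²*(-5 + √5) = 4*(-5 + √5) = -20 + 4*√5)
√(r + q(J(-4), -25)) = √(-4155/4 + (-20 + 4*√5)) = √(-4235/4 + 4*√5)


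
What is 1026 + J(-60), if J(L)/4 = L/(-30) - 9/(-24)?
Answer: 2071/2 ≈ 1035.5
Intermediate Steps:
J(L) = 3/2 - 2*L/15 (J(L) = 4*(L/(-30) - 9/(-24)) = 4*(L*(-1/30) - 9*(-1/24)) = 4*(-L/30 + 3/8) = 4*(3/8 - L/30) = 3/2 - 2*L/15)
1026 + J(-60) = 1026 + (3/2 - 2/15*(-60)) = 1026 + (3/2 + 8) = 1026 + 19/2 = 2071/2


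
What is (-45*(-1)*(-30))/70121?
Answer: -1350/70121 ≈ -0.019252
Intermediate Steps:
(-45*(-1)*(-30))/70121 = (45*(-30))*(1/70121) = -1350*1/70121 = -1350/70121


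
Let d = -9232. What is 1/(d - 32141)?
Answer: -1/41373 ≈ -2.4170e-5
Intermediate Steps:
1/(d - 32141) = 1/(-9232 - 32141) = 1/(-41373) = -1/41373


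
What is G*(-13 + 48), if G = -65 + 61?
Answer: -140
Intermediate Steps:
G = -4
G*(-13 + 48) = -4*(-13 + 48) = -4*35 = -140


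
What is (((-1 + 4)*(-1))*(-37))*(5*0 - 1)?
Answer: -111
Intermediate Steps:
(((-1 + 4)*(-1))*(-37))*(5*0 - 1) = ((3*(-1))*(-37))*(0 - 1) = -3*(-37)*(-1) = 111*(-1) = -111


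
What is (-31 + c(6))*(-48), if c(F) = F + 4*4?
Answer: 432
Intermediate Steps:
c(F) = 16 + F (c(F) = F + 16 = 16 + F)
(-31 + c(6))*(-48) = (-31 + (16 + 6))*(-48) = (-31 + 22)*(-48) = -9*(-48) = 432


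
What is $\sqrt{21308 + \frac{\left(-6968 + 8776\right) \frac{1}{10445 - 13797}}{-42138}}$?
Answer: $\frac{\sqrt{184508369554229179}}{2942637} \approx 145.97$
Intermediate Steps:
$\sqrt{21308 + \frac{\left(-6968 + 8776\right) \frac{1}{10445 - 13797}}{-42138}} = \sqrt{21308 + \frac{1808}{-3352} \left(- \frac{1}{42138}\right)} = \sqrt{21308 + 1808 \left(- \frac{1}{3352}\right) \left(- \frac{1}{42138}\right)} = \sqrt{21308 - - \frac{113}{8827911}} = \sqrt{21308 + \frac{113}{8827911}} = \sqrt{\frac{188105127701}{8827911}} = \frac{\sqrt{184508369554229179}}{2942637}$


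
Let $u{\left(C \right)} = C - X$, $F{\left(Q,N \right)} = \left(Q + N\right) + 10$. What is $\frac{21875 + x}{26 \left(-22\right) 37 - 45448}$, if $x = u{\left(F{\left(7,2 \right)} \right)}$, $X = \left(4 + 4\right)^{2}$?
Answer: $- \frac{10915}{33306} \approx -0.32772$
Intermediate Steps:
$F{\left(Q,N \right)} = 10 + N + Q$ ($F{\left(Q,N \right)} = \left(N + Q\right) + 10 = 10 + N + Q$)
$X = 64$ ($X = 8^{2} = 64$)
$u{\left(C \right)} = -64 + C$ ($u{\left(C \right)} = C - 64 = -64 + C$)
$x = -45$ ($x = -64 + \left(10 + 2 + 7\right) = -64 + 19 = -45$)
$\frac{21875 + x}{26 \left(-22\right) 37 - 45448} = \frac{21875 - 45}{26 \left(-22\right) 37 - 45448} = \frac{21830}{\left(-572\right) 37 - 45448} = \frac{21830}{-21164 - 45448} = \frac{21830}{-66612} = 21830 \left(- \frac{1}{66612}\right) = - \frac{10915}{33306}$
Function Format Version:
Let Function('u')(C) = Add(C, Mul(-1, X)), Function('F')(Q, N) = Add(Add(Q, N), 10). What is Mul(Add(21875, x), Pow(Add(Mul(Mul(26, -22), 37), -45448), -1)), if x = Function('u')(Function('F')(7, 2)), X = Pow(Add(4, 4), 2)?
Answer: Rational(-10915, 33306) ≈ -0.32772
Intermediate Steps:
Function('F')(Q, N) = Add(10, N, Q) (Function('F')(Q, N) = Add(Add(N, Q), 10) = Add(10, N, Q))
X = 64 (X = Pow(8, 2) = 64)
Function('u')(C) = Add(-64, C) (Function('u')(C) = Add(C, Mul(-1, 64)) = Add(C, -64) = Add(-64, C))
x = -45 (x = Add(-64, Add(10, 2, 7)) = Add(-64, 19) = -45)
Mul(Add(21875, x), Pow(Add(Mul(Mul(26, -22), 37), -45448), -1)) = Mul(Add(21875, -45), Pow(Add(Mul(Mul(26, -22), 37), -45448), -1)) = Mul(21830, Pow(Add(Mul(-572, 37), -45448), -1)) = Mul(21830, Pow(Add(-21164, -45448), -1)) = Mul(21830, Pow(-66612, -1)) = Mul(21830, Rational(-1, 66612)) = Rational(-10915, 33306)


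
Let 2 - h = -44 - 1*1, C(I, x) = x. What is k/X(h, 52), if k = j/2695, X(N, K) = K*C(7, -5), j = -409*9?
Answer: 3681/700700 ≈ 0.0052533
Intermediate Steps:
j = -3681
h = 47 (h = 2 - (-44 - 1*1) = 2 - (-44 - 1) = 2 - 1*(-45) = 2 + 45 = 47)
X(N, K) = -5*K (X(N, K) = K*(-5) = -5*K)
k = -3681/2695 ≈ -1.3659
k/X(h, 52) = -3681/(2695*((-5*52))) = -3681/2695/(-260) = -3681/2695*(-1/260) = 3681/700700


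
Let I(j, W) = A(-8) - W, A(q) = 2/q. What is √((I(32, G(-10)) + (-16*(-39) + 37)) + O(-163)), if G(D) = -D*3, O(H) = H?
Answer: √1871/2 ≈ 21.628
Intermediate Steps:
G(D) = -3*D
I(j, W) = -¼ - W (I(j, W) = 2/(-8) - W = 2*(-⅛) - W = -¼ - W)
√((I(32, G(-10)) + (-16*(-39) + 37)) + O(-163)) = √(((-¼ - (-3)*(-10)) + (-16*(-39) + 37)) - 163) = √(((-¼ - 1*30) + (624 + 37)) - 163) = √(((-¼ - 30) + 661) - 163) = √((-121/4 + 661) - 163) = √(2523/4 - 163) = √(1871/4) = √1871/2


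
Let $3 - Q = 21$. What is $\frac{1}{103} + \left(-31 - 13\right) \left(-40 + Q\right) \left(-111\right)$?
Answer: $- \frac{29177015}{103} \approx -2.8327 \cdot 10^{5}$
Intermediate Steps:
$Q = -18$ ($Q = 3 - 21 = -18$)
$\frac{1}{103} + \left(-31 - 13\right) \left(-40 + Q\right) \left(-111\right) = \frac{1}{103} + \left(-31 - 13\right) \left(-40 - 18\right) \left(-111\right) = \frac{1}{103} + \left(-44\right) \left(-58\right) \left(-111\right) = \frac{1}{103} + 2552 \left(-111\right) = \frac{1}{103} - 283272 = - \frac{29177015}{103}$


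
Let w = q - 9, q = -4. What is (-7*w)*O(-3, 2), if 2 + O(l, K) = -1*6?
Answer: -728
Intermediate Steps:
O(l, K) = -8 (O(l, K) = -2 - 1*6 = -2 - 6 = -8)
w = -13 (w = -4 - 9 = -13)
(-7*w)*O(-3, 2) = -7*(-13)*(-8) = 91*(-8) = -728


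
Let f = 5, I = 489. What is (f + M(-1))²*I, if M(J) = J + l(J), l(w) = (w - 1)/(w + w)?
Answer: 12225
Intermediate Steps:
l(w) = (-1 + w)/(2*w) (l(w) = (-1 + w)/((2*w)) = (-1 + w)*(1/(2*w)) = (-1 + w)/(2*w))
M(J) = J + (-1 + J)/(2*J)
(f + M(-1))²*I = (5 + (½ - 1 - ½/(-1)))²*489 = (5 + (½ - 1 - ½*(-1)))²*489 = (5 + (½ - 1 + ½))²*489 = (5 + 0)²*489 = 5²*489 = 25*489 = 12225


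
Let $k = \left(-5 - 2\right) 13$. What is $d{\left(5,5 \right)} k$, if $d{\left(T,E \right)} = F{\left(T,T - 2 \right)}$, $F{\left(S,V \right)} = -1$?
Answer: $91$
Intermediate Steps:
$d{\left(T,E \right)} = -1$
$k = -91$ ($k = \left(-7\right) 13 = -91$)
$d{\left(5,5 \right)} k = \left(-1\right) \left(-91\right) = 91$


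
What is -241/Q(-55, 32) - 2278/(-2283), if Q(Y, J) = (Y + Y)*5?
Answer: 1803103/1255650 ≈ 1.4360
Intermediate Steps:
Q(Y, J) = 10*Y (Q(Y, J) = (2*Y)*5 = 10*Y)
-241/Q(-55, 32) - 2278/(-2283) = -241/(10*(-55)) - 2278/(-2283) = -241/(-550) - 2278*(-1/2283) = -241*(-1/550) + 2278/2283 = 241/550 + 2278/2283 = 1803103/1255650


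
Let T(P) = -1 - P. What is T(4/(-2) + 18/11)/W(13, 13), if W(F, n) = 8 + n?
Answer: -1/33 ≈ -0.030303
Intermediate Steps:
T(4/(-2) + 18/11)/W(13, 13) = (-1 - (4/(-2) + 18/11))/(8 + 13) = (-1 - (4*(-½) + 18*(1/11)))/21 = (-1 - (-2 + 18/11))/21 = (-1 - 1*(-4/11))/21 = (-1 + 4/11)/21 = (1/21)*(-7/11) = -1/33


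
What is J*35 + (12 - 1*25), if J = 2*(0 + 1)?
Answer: 57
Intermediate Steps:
J = 2 (J = 2*1 = 2)
J*35 + (12 - 1*25) = 2*35 + (12 - 1*25) = 70 + (12 - 25) = 70 - 13 = 57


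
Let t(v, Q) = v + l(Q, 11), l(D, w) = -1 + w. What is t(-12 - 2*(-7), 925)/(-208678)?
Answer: -6/104339 ≈ -5.7505e-5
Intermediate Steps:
t(v, Q) = 10 + v (t(v, Q) = v + (-1 + 11) = v + 10 = 10 + v)
t(-12 - 2*(-7), 925)/(-208678) = (10 + (-12 - 2*(-7)))/(-208678) = (10 + (-12 + 14))*(-1/208678) = (10 + 2)*(-1/208678) = 12*(-1/208678) = -6/104339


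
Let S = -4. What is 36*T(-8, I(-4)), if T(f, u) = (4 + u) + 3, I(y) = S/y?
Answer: 288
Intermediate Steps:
I(y) = -4/y
T(f, u) = 7 + u
36*T(-8, I(-4)) = 36*(7 - 4/(-4)) = 36*(7 - 4*(-¼)) = 36*(7 + 1) = 36*8 = 288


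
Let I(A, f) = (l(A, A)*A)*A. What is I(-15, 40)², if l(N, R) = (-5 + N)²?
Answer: 8100000000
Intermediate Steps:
I(A, f) = A²*(-5 + A)² (I(A, f) = ((-5 + A)²*A)*A = (A*(-5 + A)²)*A = A²*(-5 + A)²)
I(-15, 40)² = ((-15)²*(-5 - 15)²)² = (225*(-20)²)² = (225*400)² = 90000² = 8100000000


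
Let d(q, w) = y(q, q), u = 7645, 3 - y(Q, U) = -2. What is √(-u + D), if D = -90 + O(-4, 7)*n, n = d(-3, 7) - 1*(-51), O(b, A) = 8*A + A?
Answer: I*√4207 ≈ 64.861*I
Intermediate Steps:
y(Q, U) = 5 (y(Q, U) = 3 - 1*(-2) = 3 + 2 = 5)
d(q, w) = 5
O(b, A) = 9*A
n = 56 (n = 5 - 1*(-51) = 5 + 51 = 56)
D = 3438 (D = -90 + (9*7)*56 = -90 + 63*56 = -90 + 3528 = 3438)
√(-u + D) = √(-1*7645 + 3438) = √(-7645 + 3438) = √(-4207) = I*√4207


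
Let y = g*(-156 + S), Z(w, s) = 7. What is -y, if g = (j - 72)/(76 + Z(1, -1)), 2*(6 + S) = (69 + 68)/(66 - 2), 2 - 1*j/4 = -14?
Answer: -20599/1328 ≈ -15.511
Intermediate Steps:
j = 64 (j = 8 - 4*(-14) = 8 + 56 = 64)
S = -631/128 (S = -6 + ((69 + 68)/(66 - 2))/2 = -6 + (137/64)/2 = -6 + (137*(1/64))/2 = -6 + (1/2)*(137/64) = -6 + 137/128 = -631/128 ≈ -4.9297)
g = -8/83 (g = (64 - 72)/(76 + 7) = -8/83 ≈ -0.096385)
y = 20599/1328 (y = -8*(-156 - 631/128)/83 = -8/83*(-20599/128) = 20599/1328 ≈ 15.511)
-y = -1*20599/1328 = -20599/1328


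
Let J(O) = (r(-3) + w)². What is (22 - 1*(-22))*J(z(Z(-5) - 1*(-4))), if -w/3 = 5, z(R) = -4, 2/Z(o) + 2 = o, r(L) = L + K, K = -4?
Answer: 21296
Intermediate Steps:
r(L) = -4 + L (r(L) = L - 4 = -4 + L)
Z(o) = 2/(-2 + o)
w = -15 (w = -3*5 = -15)
J(O) = 484 (J(O) = ((-4 - 3) - 15)² = (-7 - 15)² = (-22)² = 484)
(22 - 1*(-22))*J(z(Z(-5) - 1*(-4))) = (22 - 1*(-22))*484 = (22 + 22)*484 = 44*484 = 21296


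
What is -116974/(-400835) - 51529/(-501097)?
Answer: 79269947193/200857215995 ≈ 0.39466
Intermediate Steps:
-116974/(-400835) - 51529/(-501097) = -116974*(-1/400835) - 51529*(-1/501097) = 116974/400835 + 51529/501097 = 79269947193/200857215995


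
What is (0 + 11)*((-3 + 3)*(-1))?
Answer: 0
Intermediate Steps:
(0 + 11)*((-3 + 3)*(-1)) = 11*(0*(-1)) = 11*0 = 0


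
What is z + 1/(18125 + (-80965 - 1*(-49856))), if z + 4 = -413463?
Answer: -5368455529/12984 ≈ -4.1347e+5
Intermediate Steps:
z = -413467 (z = -4 - 413463 = -413467)
z + 1/(18125 + (-80965 - 1*(-49856))) = -413467 + 1/(18125 + (-80965 - 1*(-49856))) = -413467 + 1/(18125 + (-80965 + 49856)) = -413467 + 1/(18125 - 31109) = -413467 + 1/(-12984) = -413467 - 1/12984 = -5368455529/12984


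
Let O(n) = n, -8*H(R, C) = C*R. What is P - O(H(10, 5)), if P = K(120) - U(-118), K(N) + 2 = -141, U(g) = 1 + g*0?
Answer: -551/4 ≈ -137.75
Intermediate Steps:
H(R, C) = -C*R/8
U(g) = 1 (U(g) = 1 + 0 = 1)
K(N) = -143 (K(N) = -2 - 141 = -143)
P = -144 (P = -143 - 1*1 = -143 - 1 = -144)
P - O(H(10, 5)) = -144 - (-1)*5*10/8 = -144 - 1*(-25/4) = -144 + 25/4 = -551/4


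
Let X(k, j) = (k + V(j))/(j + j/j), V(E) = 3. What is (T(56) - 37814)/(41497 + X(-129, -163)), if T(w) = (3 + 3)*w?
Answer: -168651/186740 ≈ -0.90313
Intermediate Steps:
T(w) = 6*w
X(k, j) = (3 + k)/(1 + j) (X(k, j) = (k + 3)/(j + j/j) = (3 + k)/(j + 1) = (3 + k)/(1 + j))
(T(56) - 37814)/(41497 + X(-129, -163)) = (6*56 - 37814)/(41497 + (3 - 129)/(1 - 163)) = (336 - 37814)/(41497 - 126/(-162)) = -37478/(41497 - 1/162*(-126)) = -37478/(41497 + 7/9) = -37478/373480/9 = -37478*9/373480 = -168651/186740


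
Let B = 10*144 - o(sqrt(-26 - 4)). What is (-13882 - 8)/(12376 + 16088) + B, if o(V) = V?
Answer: 6829045/4744 - I*sqrt(30) ≈ 1439.5 - 5.4772*I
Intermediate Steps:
B = 1440 - I*sqrt(30) (B = 10*144 - sqrt(-26 - 4) = 1440 - sqrt(-30) = 1440 - I*sqrt(30) ≈ 1440.0 - 5.4772*I)
(-13882 - 8)/(12376 + 16088) + B = (-13882 - 8)/(12376 + 16088) + (1440 - I*sqrt(30)) = -13890/28464 + (1440 - I*sqrt(30)) = -13890*1/28464 + (1440 - I*sqrt(30)) = -2315/4744 + (1440 - I*sqrt(30)) = 6829045/4744 - I*sqrt(30)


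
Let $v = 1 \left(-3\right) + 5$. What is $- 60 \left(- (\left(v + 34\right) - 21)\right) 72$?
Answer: $64800$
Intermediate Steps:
$v = 2$ ($v = -3 + 5 = 2$)
$- 60 \left(- (\left(v + 34\right) - 21)\right) 72 = - 60 \left(- (\left(2 + 34\right) - 21)\right) 72 = - 60 \left(- (36 - 21)\right) 72 = - 60 \left(\left(-1\right) 15\right) 72 = \left(-60\right) \left(-15\right) 72 = 900 \cdot 72 = 64800$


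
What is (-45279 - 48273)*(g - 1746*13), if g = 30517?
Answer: -731483088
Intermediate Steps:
(-45279 - 48273)*(g - 1746*13) = (-45279 - 48273)*(30517 - 1746*13) = -93552*(30517 - 22698) = -93552*7819 = -731483088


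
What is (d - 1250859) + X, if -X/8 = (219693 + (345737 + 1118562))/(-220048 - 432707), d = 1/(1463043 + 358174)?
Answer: -1487007279728166398/1188808502835 ≈ -1.2508e+6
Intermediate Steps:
d = 1/1821217 ≈ 5.4908e-7
X = 13471936/652755 (X = -8*(219693 + (345737 + 1118562))/(-220048 - 432707) = -8*(219693 + 1464299)/(-652755) = -13471936*(-1)/652755 = -8*(-1683992/652755) = 13471936/652755 ≈ 20.639)
(d - 1250859) + X = (1/1821217 - 1250859) + 13471936/652755 = -2278085675402/1821217 + 13471936/652755 = -1487007279728166398/1188808502835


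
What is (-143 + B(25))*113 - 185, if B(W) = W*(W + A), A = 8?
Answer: 76881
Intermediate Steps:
B(W) = W*(8 + W) (B(W) = W*(W + 8) = W*(8 + W))
(-143 + B(25))*113 - 185 = (-143 + 25*(8 + 25))*113 - 185 = (-143 + 25*33)*113 - 185 = (-143 + 825)*113 - 185 = 682*113 - 185 = 77066 - 185 = 76881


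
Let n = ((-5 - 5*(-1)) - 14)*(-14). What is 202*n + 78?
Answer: 39670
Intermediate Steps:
n = 196 (n = ((-5 + 5) - 14)*(-14) = (0 - 14)*(-14) = -14*(-14) = 196)
202*n + 78 = 202*196 + 78 = 39592 + 78 = 39670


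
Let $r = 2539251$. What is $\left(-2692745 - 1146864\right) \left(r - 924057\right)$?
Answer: $-6201713419146$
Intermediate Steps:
$\left(-2692745 - 1146864\right) \left(r - 924057\right) = \left(-2692745 - 1146864\right) \left(2539251 - 924057\right) = \left(-3839609\right) 1615194 = -6201713419146$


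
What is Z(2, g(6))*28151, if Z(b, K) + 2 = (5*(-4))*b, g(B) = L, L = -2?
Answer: -1182342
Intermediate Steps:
g(B) = -2
Z(b, K) = -2 - 20*b (Z(b, K) = -2 + (5*(-4))*b = -2 - 20*b)
Z(2, g(6))*28151 = (-2 - 20*2)*28151 = (-2 - 40)*28151 = -42*28151 = -1182342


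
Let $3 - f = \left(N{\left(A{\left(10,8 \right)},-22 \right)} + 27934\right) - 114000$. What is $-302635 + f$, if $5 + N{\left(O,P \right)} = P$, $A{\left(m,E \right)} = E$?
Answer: $-216539$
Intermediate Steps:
$N{\left(O,P \right)} = -5 + P$
$f = 86096$ ($f = 3 - \left(\left(\left(-5 - 22\right) + 27934\right) - 114000\right) = 3 - \left(\left(-27 + 27934\right) - 114000\right) = 3 - \left(27907 - 114000\right) = 3 - -86093 = 3 + 86093 = 86096$)
$-302635 + f = -302635 + 86096 = -216539$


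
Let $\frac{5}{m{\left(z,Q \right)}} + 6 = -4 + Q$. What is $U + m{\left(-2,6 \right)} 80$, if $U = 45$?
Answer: $-55$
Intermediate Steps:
$m{\left(z,Q \right)} = \frac{5}{-10 + Q}$ ($m{\left(z,Q \right)} = \frac{5}{-6 + \left(-4 + Q\right)} = \frac{5}{-10 + Q}$)
$U + m{\left(-2,6 \right)} 80 = 45 + \frac{5}{-10 + 6} \cdot 80 = 45 + \frac{5}{-4} \cdot 80 = 45 + 5 \left(- \frac{1}{4}\right) 80 = 45 - 100 = -55$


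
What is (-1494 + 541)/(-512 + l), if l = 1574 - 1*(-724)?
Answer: -953/1786 ≈ -0.53359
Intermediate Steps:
l = 2298 (l = 1574 + 724 = 2298)
(-1494 + 541)/(-512 + l) = (-1494 + 541)/(-512 + 2298) = -953/1786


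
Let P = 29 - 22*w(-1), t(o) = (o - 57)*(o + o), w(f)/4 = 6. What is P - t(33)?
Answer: 1085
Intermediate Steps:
w(f) = 24 (w(f) = 4*6 = 24)
t(o) = 2*o*(-57 + o) (t(o) = (-57 + o)*(2*o) = 2*o*(-57 + o))
P = -499 (P = 29 - 22*24 = 29 - 528 = -499)
P - t(33) = -499 - 2*33*(-57 + 33) = -499 - 2*33*(-24) = -499 - 1*(-1584) = -499 + 1584 = 1085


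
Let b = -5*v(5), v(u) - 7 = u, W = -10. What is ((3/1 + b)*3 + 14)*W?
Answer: 1570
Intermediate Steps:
v(u) = 7 + u
b = -60 (b = -5*(7 + 5) = -5*12 = -60)
((3/1 + b)*3 + 14)*W = ((3/1 - 60)*3 + 14)*(-10) = ((3*1 - 60)*3 + 14)*(-10) = ((3 - 60)*3 + 14)*(-10) = (-57*3 + 14)*(-10) = (-171 + 14)*(-10) = -157*(-10) = 1570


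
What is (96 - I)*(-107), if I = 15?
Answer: -8667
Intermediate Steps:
(96 - I)*(-107) = (96 - 1*15)*(-107) = (96 - 15)*(-107) = 81*(-107) = -8667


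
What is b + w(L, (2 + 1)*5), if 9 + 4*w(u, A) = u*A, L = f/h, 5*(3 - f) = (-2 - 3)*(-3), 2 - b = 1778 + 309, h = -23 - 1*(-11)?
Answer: -8349/4 ≈ -2087.3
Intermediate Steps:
h = -12 (h = -23 + 11 = -12)
b = -2085 (b = 2 - (1778 + 309) = 2 - 1*2087 = 2 - 2087 = -2085)
f = 0 (f = 3 - (-2 - 3)*(-3)/5 = 3 - (-1)*(-3) = 3 - ⅕*15 = 3 - 3 = 0)
L = 0 (L = 0/(-12) = 0*(-1/12) = 0)
w(u, A) = -9/4 + A*u/4 (w(u, A) = -9/4 + (u*A)/4 = -9/4 + (A*u)/4 = -9/4 + A*u/4)
b + w(L, (2 + 1)*5) = -2085 + (-9/4 + (¼)*((2 + 1)*5)*0) = -2085 + (-9/4 + (¼)*(3*5)*0) = -2085 + (-9/4 + (¼)*15*0) = -2085 + (-9/4 + 0) = -2085 - 9/4 = -8349/4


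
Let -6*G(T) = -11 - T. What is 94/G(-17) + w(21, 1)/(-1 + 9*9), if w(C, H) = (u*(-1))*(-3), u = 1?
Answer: -7517/80 ≈ -93.963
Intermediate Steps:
G(T) = 11/6 + T/6 (G(T) = -(-11 - T)/6 = 11/6 + T/6)
w(C, H) = 3 (w(C, H) = (1*(-1))*(-3) = -1*(-3) = 3)
94/G(-17) + w(21, 1)/(-1 + 9*9) = 94/(11/6 + (⅙)*(-17)) + 3/(-1 + 9*9) = 94/(11/6 - 17/6) + 3/(-1 + 81) = 94/(-1) + 3/80 = 94*(-1) + 3*(1/80) = -94 + 3/80 = -7517/80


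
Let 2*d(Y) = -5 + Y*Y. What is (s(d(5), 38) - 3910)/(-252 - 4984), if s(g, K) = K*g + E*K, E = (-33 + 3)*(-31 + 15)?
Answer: -7355/2618 ≈ -2.8094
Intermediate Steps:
d(Y) = -5/2 + Y²/2 (d(Y) = (-5 + Y*Y)/2 = (-5 + Y²)/2 = -5/2 + Y²/2)
E = 480 (E = -30*(-16) = 480)
s(g, K) = 480*K + K*g (s(g, K) = K*g + 480*K = 480*K + K*g)
(s(d(5), 38) - 3910)/(-252 - 4984) = (38*(480 + (-5/2 + (½)*5²)) - 3910)/(-252 - 4984) = (38*(480 + (-5/2 + (½)*25)) - 3910)/(-5236) = (38*(480 + (-5/2 + 25/2)) - 3910)*(-1/5236) = (38*(480 + 10) - 3910)*(-1/5236) = (38*490 - 3910)*(-1/5236) = (18620 - 3910)*(-1/5236) = 14710*(-1/5236) = -7355/2618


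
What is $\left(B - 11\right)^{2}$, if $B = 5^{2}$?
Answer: $196$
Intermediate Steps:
$B = 25$
$\left(B - 11\right)^{2} = \left(25 - 11\right)^{2} = 14^{2} = 196$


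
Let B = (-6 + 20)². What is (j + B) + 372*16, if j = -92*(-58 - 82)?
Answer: 19028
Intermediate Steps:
B = 196 (B = 14² = 196)
j = 12880 (j = -92*(-140) = 12880)
(j + B) + 372*16 = (12880 + 196) + 372*16 = 13076 + 5952 = 19028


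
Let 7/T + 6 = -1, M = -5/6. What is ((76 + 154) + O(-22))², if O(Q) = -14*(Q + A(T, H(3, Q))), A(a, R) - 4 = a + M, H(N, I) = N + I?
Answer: 2319529/9 ≈ 2.5773e+5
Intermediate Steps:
M = -⅚ (M = -5*⅙ = -⅚ ≈ -0.83333)
T = -1 (T = 7/(-6 - 1) = 7/(-7) = 7*(-⅐) = -1)
H(N, I) = I + N
A(a, R) = 19/6 + a (A(a, R) = 4 + (a - ⅚) = 4 + (-⅚ + a) = 19/6 + a)
O(Q) = -91/3 - 14*Q (O(Q) = -14*(Q + (19/6 - 1)) = -14*(Q + 13/6) = -14*(13/6 + Q) = -91/3 - 14*Q)
((76 + 154) + O(-22))² = ((76 + 154) + (-91/3 - 14*(-22)))² = (230 + (-91/3 + 308))² = (230 + 833/3)² = (1523/3)² = 2319529/9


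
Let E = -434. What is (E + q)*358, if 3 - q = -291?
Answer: -50120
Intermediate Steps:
q = 294 (q = 3 - 1*(-291) = 3 + 291 = 294)
(E + q)*358 = (-434 + 294)*358 = -140*358 = -50120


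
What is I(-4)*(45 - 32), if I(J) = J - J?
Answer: 0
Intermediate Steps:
I(J) = 0
I(-4)*(45 - 32) = 0*(45 - 32) = 0*13 = 0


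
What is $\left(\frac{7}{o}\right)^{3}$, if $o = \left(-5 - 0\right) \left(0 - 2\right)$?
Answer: $\frac{343}{1000} \approx 0.343$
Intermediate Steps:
$o = 10$ ($o = \left(-5 + 0\right) \left(-2\right) = \left(-5\right) \left(-2\right) = 10$)
$\left(\frac{7}{o}\right)^{3} = \left(\frac{7}{10}\right)^{3} = \frac{343}{1000}$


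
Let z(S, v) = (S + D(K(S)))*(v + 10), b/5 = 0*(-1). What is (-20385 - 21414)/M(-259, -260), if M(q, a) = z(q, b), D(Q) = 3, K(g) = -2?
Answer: 41799/2560 ≈ 16.328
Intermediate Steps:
b = 0 (b = 5*(0*(-1)) = 5*0 = 0)
z(S, v) = (3 + S)*(10 + v) (z(S, v) = (S + 3)*(v + 10) = (3 + S)*(10 + v))
M(q, a) = 30 + 10*q (M(q, a) = 30 + 3*0 + 10*q + q*0 = 30 + 0 + 10*q + 0 = 30 + 10*q)
(-20385 - 21414)/M(-259, -260) = (-20385 - 21414)/(30 + 10*(-259)) = -41799/(30 - 2590) = -41799/(-2560) = -41799*(-1/2560) = 41799/2560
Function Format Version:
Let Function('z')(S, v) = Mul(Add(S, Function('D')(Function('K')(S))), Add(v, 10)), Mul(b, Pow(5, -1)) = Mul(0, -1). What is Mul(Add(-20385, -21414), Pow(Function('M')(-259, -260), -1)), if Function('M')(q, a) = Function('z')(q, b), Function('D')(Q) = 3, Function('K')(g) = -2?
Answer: Rational(41799, 2560) ≈ 16.328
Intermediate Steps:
b = 0 (b = Mul(5, Mul(0, -1)) = Mul(5, 0) = 0)
Function('z')(S, v) = Mul(Add(3, S), Add(10, v)) (Function('z')(S, v) = Mul(Add(S, 3), Add(v, 10)) = Mul(Add(3, S), Add(10, v)))
Function('M')(q, a) = Add(30, Mul(10, q)) (Function('M')(q, a) = Add(30, Mul(3, 0), Mul(10, q), Mul(q, 0)) = Add(30, 0, Mul(10, q), 0) = Add(30, Mul(10, q)))
Mul(Add(-20385, -21414), Pow(Function('M')(-259, -260), -1)) = Mul(Add(-20385, -21414), Pow(Add(30, Mul(10, -259)), -1)) = Mul(-41799, Pow(Add(30, -2590), -1)) = Mul(-41799, Pow(-2560, -1)) = Mul(-41799, Rational(-1, 2560)) = Rational(41799, 2560)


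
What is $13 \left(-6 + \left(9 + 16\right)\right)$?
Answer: $247$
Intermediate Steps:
$13 \left(-6 + \left(9 + 16\right)\right) = 13 \left(-6 + 25\right) = 13 \cdot 19 = 247$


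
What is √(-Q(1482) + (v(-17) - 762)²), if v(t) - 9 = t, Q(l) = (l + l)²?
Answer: 2*I*√2048099 ≈ 2862.2*I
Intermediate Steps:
Q(l) = 4*l² (Q(l) = (2*l)² = 4*l²)
v(t) = 9 + t
√(-Q(1482) + (v(-17) - 762)²) = √(-4*1482² + ((9 - 17) - 762)²) = √(-4*2196324 + (-8 - 762)²) = √(-1*8785296 + (-770)²) = √(-8785296 + 592900) = √(-8192396) = 2*I*√2048099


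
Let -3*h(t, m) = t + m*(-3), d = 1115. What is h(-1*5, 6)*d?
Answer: 25645/3 ≈ 8548.3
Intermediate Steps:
h(t, m) = m - t/3 (h(t, m) = -(t + m*(-3))/3 = -(t - 3*m)/3 = m - t/3)
h(-1*5, 6)*d = (6 - (-1)*5/3)*1115 = (6 - 1/3*(-5))*1115 = (6 + 5/3)*1115 = (23/3)*1115 = 25645/3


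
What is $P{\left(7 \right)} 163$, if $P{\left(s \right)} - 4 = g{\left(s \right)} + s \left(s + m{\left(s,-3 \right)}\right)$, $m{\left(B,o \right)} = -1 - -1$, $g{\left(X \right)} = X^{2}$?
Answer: $16626$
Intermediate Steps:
$m{\left(B,o \right)} = 0$ ($m{\left(B,o \right)} = -1 + 1 = 0$)
$P{\left(s \right)} = 4 + 2 s^{2}$ ($P{\left(s \right)} = 4 + \left(s^{2} + s \left(s + 0\right)\right) = 4 + \left(s^{2} + s s\right) = 4 + \left(s^{2} + s^{2}\right) = 4 + 2 s^{2}$)
$P{\left(7 \right)} 163 = \left(4 + 2 \cdot 7^{2}\right) 163 = \left(4 + 2 \cdot 49\right) 163 = \left(4 + 98\right) 163 = 102 \cdot 163 = 16626$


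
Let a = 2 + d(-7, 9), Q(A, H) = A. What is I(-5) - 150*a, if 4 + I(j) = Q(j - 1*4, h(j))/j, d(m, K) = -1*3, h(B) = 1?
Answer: 739/5 ≈ 147.80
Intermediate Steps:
d(m, K) = -3
I(j) = -4 + (-4 + j)/j (I(j) = -4 + (j - 1*4)/j = -4 + (j - 4)/j = -4 + (-4 + j)/j)
a = -1 (a = 2 - 3 = -1)
I(-5) - 150*a = (-3 - 4/(-5)) - 150*(-1) = (-3 - 4*(-⅕)) + 150 = (-3 + ⅘) + 150 = -11/5 + 150 = 739/5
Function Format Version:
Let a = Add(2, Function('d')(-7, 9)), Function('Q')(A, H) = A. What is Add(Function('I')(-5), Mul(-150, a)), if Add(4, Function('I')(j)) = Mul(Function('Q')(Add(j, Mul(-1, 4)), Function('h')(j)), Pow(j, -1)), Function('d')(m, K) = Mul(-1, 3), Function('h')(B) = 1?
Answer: Rational(739, 5) ≈ 147.80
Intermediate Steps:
Function('d')(m, K) = -3
Function('I')(j) = Add(-4, Mul(Pow(j, -1), Add(-4, j))) (Function('I')(j) = Add(-4, Mul(Add(j, Mul(-1, 4)), Pow(j, -1))) = Add(-4, Mul(Add(j, -4), Pow(j, -1))) = Add(-4, Mul(Add(-4, j), Pow(j, -1))) = Add(-4, Mul(Pow(j, -1), Add(-4, j))))
a = -1 (a = Add(2, -3) = -1)
Add(Function('I')(-5), Mul(-150, a)) = Add(Add(-3, Mul(-4, Pow(-5, -1))), Mul(-150, -1)) = Add(Add(-3, Mul(-4, Rational(-1, 5))), 150) = Add(Add(-3, Rational(4, 5)), 150) = Add(Rational(-11, 5), 150) = Rational(739, 5)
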